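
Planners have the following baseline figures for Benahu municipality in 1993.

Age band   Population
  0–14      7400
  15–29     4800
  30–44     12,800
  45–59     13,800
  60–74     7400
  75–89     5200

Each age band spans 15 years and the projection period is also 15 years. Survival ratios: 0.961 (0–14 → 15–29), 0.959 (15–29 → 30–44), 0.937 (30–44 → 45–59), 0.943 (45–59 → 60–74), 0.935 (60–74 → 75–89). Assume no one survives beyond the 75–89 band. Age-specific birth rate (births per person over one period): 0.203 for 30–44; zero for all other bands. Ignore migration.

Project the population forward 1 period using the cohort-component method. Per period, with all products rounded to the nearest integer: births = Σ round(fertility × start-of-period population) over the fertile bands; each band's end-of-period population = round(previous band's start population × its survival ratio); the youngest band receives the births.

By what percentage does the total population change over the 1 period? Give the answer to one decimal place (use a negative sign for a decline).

-10.0

(Bands numbered youngest = 1 to oldest = 6.)
Period 1.
Births: 12800 × 0.203 = 2598
Band 2: 7400 × 0.961 = 7111
Band 3: 4800 × 0.959 = 4603
Band 4: 12800 × 0.937 = 11994
Band 5: 13800 × 0.943 = 13013
Band 6: 7400 × 0.935 = 6919
Population now: 0–14=2598, 15–29=7111, 30–44=4603, 45–59=11994, 60–74=13013, 75–89=6919
Total: 51400 → 46238; change = -5162; percentage change = -10.0%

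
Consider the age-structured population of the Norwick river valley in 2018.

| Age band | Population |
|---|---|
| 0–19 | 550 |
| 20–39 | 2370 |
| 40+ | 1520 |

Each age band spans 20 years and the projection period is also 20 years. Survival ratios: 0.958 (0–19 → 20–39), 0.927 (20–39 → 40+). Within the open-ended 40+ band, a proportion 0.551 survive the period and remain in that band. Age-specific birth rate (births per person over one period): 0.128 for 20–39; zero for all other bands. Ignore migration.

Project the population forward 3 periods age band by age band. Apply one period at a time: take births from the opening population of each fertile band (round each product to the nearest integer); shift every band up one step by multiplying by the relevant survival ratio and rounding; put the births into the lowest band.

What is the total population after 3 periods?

(Bands numbered youngest = 1 to oldest = 3.)
[period 1]
Births: 2370 × 0.128 = 303
Band 2: 550 × 0.958 = 527
Band 3: 2370 × 0.927 + 1520 × 0.551 = 2197 + 838 = 3035
End of period: [303, 527, 3035]
[period 2]
Births: 527 × 0.128 = 67
Band 2: 303 × 0.958 = 290
Band 3: 527 × 0.927 + 3035 × 0.551 = 489 + 1672 = 2161
End of period: [67, 290, 2161]
[period 3]
Births: 290 × 0.128 = 37
Band 2: 67 × 0.958 = 64
Band 3: 290 × 0.927 + 2161 × 0.551 = 269 + 1191 = 1460
End of period: [37, 64, 1460]
Total after period 3: 37 + 64 + 1460 = 1561

1561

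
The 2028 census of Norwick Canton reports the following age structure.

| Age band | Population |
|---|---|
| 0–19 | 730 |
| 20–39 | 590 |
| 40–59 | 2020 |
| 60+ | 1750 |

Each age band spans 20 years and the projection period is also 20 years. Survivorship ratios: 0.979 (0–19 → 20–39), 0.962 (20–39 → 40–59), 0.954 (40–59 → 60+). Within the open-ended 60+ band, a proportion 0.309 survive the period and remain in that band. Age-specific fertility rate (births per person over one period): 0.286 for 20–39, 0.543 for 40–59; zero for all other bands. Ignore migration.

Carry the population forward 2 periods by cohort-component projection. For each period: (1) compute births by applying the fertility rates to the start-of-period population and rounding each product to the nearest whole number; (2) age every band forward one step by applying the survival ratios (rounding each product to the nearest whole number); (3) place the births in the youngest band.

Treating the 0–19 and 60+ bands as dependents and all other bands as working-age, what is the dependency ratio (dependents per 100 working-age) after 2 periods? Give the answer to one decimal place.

94.3

(Bands numbered youngest = 1 to oldest = 4.)
After projecting period 1:
Births: 590 × 0.286 = 169 ; 2020 × 0.543 = 1097 ⇒ total 1266
Band 2: 730 × 0.979 = 715
Band 3: 590 × 0.962 = 568
Band 4: 2020 × 0.954 + 1750 × 0.309 = 1927 + 541 = 2468
Population now: 0–19=1266, 20–39=715, 40–59=568, 60+=2468
After projecting period 2:
Births: 715 × 0.286 = 204 ; 568 × 0.543 = 308 ⇒ total 512
Band 2: 1266 × 0.979 = 1239
Band 3: 715 × 0.962 = 688
Band 4: 568 × 0.954 + 2468 × 0.309 = 542 + 763 = 1305
Population now: 0–19=512, 20–39=1239, 40–59=688, 60+=1305
Dependents (band 0–19 + band 60+) = 512 + 1305 = 1817; working-age = 1927; ratio = 1817/1927 × 100 = 94.3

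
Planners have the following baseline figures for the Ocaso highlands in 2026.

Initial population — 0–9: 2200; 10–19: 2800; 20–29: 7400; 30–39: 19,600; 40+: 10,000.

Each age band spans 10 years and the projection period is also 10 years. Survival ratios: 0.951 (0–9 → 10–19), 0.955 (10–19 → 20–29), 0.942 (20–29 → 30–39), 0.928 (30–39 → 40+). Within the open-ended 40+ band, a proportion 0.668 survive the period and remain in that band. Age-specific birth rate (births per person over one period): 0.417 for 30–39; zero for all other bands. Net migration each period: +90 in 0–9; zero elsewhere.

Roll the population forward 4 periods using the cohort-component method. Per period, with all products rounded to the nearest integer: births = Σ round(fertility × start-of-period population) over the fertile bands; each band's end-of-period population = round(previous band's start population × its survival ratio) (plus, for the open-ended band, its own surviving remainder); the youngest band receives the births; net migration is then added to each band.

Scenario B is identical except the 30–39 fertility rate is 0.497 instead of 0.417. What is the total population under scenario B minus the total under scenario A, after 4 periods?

2190

Numbering the groups 1..5 from youngest to oldest:
Period 1:
Births: 19600 * 0.417 = 8173
Group 2: 2200 * 0.951 = 2092
Group 3: 2800 * 0.955 = 2674
Group 4: 7400 * 0.942 = 6971
Group 5: 19600 * 0.928 + 10000 * 0.668 = 18189 + 6680 = 24869
Net migration: Group 1 + 90 → 8263
End of period: [8263, 2092, 2674, 6971, 24869]
Period 2:
Births: 6971 * 0.417 = 2907
Group 2: 8263 * 0.951 = 7858
Group 3: 2092 * 0.955 = 1998
Group 4: 2674 * 0.942 = 2519
Group 5: 6971 * 0.928 + 24869 * 0.668 = 6469 + 16612 = 23081
Net migration: Group 1 + 90 → 2997
End of period: [2997, 7858, 1998, 2519, 23081]
Period 3:
Births: 2519 * 0.417 = 1050
Group 2: 2997 * 0.951 = 2850
Group 3: 7858 * 0.955 = 7504
Group 4: 1998 * 0.942 = 1882
Group 5: 2519 * 0.928 + 23081 * 0.668 = 2338 + 15418 = 17756
Net migration: Group 1 + 90 → 1140
End of period: [1140, 2850, 7504, 1882, 17756]
Period 4:
Births: 1882 * 0.417 = 785
Group 2: 1140 * 0.951 = 1084
Group 3: 2850 * 0.955 = 2722
Group 4: 7504 * 0.942 = 7069
Group 5: 1882 * 0.928 + 17756 * 0.668 = 1746 + 11861 = 13607
Net migration: Group 1 + 90 → 875
End of period: [875, 1084, 2722, 7069, 13607]
Scenario A total after 4 periods: 25357
Scenario B projection —
Period 1:
Births: 19600 * 0.497 = 9741
Group 2: 2200 * 0.951 = 2092
Group 3: 2800 * 0.955 = 2674
Group 4: 7400 * 0.942 = 6971
Group 5: 19600 * 0.928 + 10000 * 0.668 = 18189 + 6680 = 24869
Net migration: Group 1 + 90 → 9831
End of period: [9831, 2092, 2674, 6971, 24869]
Period 2:
Births: 6971 * 0.497 = 3465
Group 2: 9831 * 0.951 = 9349
Group 3: 2092 * 0.955 = 1998
Group 4: 2674 * 0.942 = 2519
Group 5: 6971 * 0.928 + 24869 * 0.668 = 6469 + 16612 = 23081
Net migration: Group 1 + 90 → 3555
End of period: [3555, 9349, 1998, 2519, 23081]
Period 3:
Births: 2519 * 0.497 = 1252
Group 2: 3555 * 0.951 = 3381
Group 3: 9349 * 0.955 = 8928
Group 4: 1998 * 0.942 = 1882
Group 5: 2519 * 0.928 + 23081 * 0.668 = 2338 + 15418 = 17756
Net migration: Group 1 + 90 → 1342
End of period: [1342, 3381, 8928, 1882, 17756]
Period 4:
Births: 1882 * 0.497 = 935
Group 2: 1342 * 0.951 = 1276
Group 3: 3381 * 0.955 = 3229
Group 4: 8928 * 0.942 = 8410
Group 5: 1882 * 0.928 + 17756 * 0.668 = 1746 + 11861 = 13607
Net migration: Group 1 + 90 → 1025
End of period: [1025, 1276, 3229, 8410, 13607]
Scenario B total after 4 periods: 27547
Difference B − A = 27547 − 25357 = 2190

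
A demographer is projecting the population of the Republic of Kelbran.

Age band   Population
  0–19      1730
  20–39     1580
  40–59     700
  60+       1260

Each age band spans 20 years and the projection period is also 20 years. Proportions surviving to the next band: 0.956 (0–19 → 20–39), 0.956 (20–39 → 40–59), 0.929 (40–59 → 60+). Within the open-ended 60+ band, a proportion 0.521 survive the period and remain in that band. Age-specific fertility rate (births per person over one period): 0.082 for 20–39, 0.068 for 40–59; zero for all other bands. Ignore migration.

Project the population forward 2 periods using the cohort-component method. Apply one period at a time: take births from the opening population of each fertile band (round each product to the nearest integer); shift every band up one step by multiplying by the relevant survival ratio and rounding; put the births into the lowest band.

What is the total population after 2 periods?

Call the groups 1 to 4, youngest first.
Period 1.
Births: 1580 × 0.082 = 130, 700 × 0.068 = 48 ⇒ total 178
Group 2: 1730 × 0.956 = 1654
Group 3: 1580 × 0.956 = 1510
Group 4: 700 × 0.929 + 1260 × 0.521 = 650 + 656 = 1306
→ [178, 1654, 1510, 1306]
Period 2.
Births: 1654 × 0.082 = 136, 1510 × 0.068 = 103 ⇒ total 239
Group 2: 178 × 0.956 = 170
Group 3: 1654 × 0.956 = 1581
Group 4: 1510 × 0.929 + 1306 × 0.521 = 1403 + 680 = 2083
→ [239, 170, 1581, 2083]
Total after period 2: 239 + 170 + 1581 + 2083 = 4073

4073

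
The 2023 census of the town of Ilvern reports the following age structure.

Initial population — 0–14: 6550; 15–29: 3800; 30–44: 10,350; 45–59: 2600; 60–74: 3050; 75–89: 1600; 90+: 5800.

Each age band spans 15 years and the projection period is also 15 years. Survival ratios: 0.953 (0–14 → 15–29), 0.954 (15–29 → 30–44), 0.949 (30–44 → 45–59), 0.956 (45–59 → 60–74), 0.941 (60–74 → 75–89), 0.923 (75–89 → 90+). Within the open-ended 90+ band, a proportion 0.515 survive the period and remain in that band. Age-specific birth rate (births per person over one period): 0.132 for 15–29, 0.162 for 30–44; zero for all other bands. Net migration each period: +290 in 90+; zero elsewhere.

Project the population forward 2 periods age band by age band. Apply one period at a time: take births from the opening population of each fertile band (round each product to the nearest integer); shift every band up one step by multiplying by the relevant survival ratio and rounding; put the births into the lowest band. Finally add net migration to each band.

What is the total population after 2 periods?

29999

Numbering the bands 1..7 from youngest to oldest:
[period 1]
Births: 3800 × 0.132 = 502  |  10350 × 0.162 = 1677 ⇒ total 2179
Band 2: 6550 × 0.953 = 6242
Band 3: 3800 × 0.954 = 3625
Band 4: 10350 × 0.949 = 9822
Band 5: 2600 × 0.956 = 2486
Band 6: 3050 × 0.941 = 2870
Band 7: 1600 × 0.923 + 5800 × 0.515 = 1477 + 2987 = 4464
Net migration: Band 7 + 290 → 4754
Population now: 0–14=2179, 15–29=6242, 30–44=3625, 45–59=9822, 60–74=2486, 75–89=2870, 90+=4754
[period 2]
Births: 6242 × 0.132 = 824  |  3625 × 0.162 = 587 ⇒ total 1411
Band 2: 2179 × 0.953 = 2077
Band 3: 6242 × 0.954 = 5955
Band 4: 3625 × 0.949 = 3440
Band 5: 9822 × 0.956 = 9390
Band 6: 2486 × 0.941 = 2339
Band 7: 2870 × 0.923 + 4754 × 0.515 = 2649 + 2448 = 5097
Net migration: Band 7 + 290 → 5387
Population now: 0–14=1411, 15–29=2077, 30–44=5955, 45–59=3440, 60–74=9390, 75–89=2339, 90+=5387
Total after period 2: 1411 + 2077 + 5955 + 3440 + 9390 + 2339 + 5387 = 29999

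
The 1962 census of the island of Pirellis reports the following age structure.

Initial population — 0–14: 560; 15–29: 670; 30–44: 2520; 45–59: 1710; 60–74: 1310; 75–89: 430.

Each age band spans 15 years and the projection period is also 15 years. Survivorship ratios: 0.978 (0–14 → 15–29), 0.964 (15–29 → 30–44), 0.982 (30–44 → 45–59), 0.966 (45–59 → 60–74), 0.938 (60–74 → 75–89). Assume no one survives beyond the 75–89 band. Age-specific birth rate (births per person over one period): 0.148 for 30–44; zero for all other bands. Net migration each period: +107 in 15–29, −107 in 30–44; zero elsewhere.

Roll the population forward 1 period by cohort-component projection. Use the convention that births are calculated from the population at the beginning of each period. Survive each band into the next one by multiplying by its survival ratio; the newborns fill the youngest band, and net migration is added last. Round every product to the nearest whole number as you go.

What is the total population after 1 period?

Numbering the groups 1..6 from youngest to oldest:
[period 1]
Births: 2520 * 0.148 = 373
Group 2: 560 * 0.978 = 548
Group 3: 670 * 0.964 = 646
Group 4: 2520 * 0.982 = 2475
Group 5: 1710 * 0.966 = 1652
Group 6: 1310 * 0.938 = 1229
Net migration: Group 2 + 107 → 655; Group 3 − 107 → 539
End of period: [373, 655, 539, 2475, 1652, 1229]
Total after period 1: 373 + 655 + 539 + 2475 + 1652 + 1229 = 6923

6923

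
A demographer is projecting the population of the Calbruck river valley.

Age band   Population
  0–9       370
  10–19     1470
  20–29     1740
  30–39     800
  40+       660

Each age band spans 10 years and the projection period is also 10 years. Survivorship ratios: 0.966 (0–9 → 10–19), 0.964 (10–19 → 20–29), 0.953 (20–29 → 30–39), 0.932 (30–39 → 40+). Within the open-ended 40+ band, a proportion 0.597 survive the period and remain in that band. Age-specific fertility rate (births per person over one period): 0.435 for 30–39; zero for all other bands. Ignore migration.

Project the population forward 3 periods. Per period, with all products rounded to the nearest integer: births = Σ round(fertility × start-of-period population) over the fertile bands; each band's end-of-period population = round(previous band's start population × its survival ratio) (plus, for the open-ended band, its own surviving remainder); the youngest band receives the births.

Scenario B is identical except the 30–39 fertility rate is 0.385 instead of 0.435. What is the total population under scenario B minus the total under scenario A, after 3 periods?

-184

[period 1]
Births: 800 × 0.435 = 348
10–19: 370 × 0.966 = 357
20–29: 1470 × 0.964 = 1417
30–39: 1740 × 0.953 = 1658
40+: 800 × 0.932 + 660 × 0.597 = 746 + 394 = 1140
Population now: 0–9=348, 10–19=357, 20–29=1417, 30–39=1658, 40+=1140
[period 2]
Births: 1658 × 0.435 = 721
10–19: 348 × 0.966 = 336
20–29: 357 × 0.964 = 344
30–39: 1417 × 0.953 = 1350
40+: 1658 × 0.932 + 1140 × 0.597 = 1545 + 681 = 2226
Population now: 0–9=721, 10–19=336, 20–29=344, 30–39=1350, 40+=2226
[period 3]
Births: 1350 × 0.435 = 587
10–19: 721 × 0.966 = 696
20–29: 336 × 0.964 = 324
30–39: 344 × 0.953 = 328
40+: 1350 × 0.932 + 2226 × 0.597 = 1258 + 1329 = 2587
Population now: 0–9=587, 10–19=696, 20–29=324, 30–39=328, 40+=2587
Scenario A total after 3 periods: 4522
Scenario B projection —
[period 1]
Births: 800 × 0.385 = 308
10–19: 370 × 0.966 = 357
20–29: 1470 × 0.964 = 1417
30–39: 1740 × 0.953 = 1658
40+: 800 × 0.932 + 660 × 0.597 = 746 + 394 = 1140
Population now: 0–9=308, 10–19=357, 20–29=1417, 30–39=1658, 40+=1140
[period 2]
Births: 1658 × 0.385 = 638
10–19: 308 × 0.966 = 298
20–29: 357 × 0.964 = 344
30–39: 1417 × 0.953 = 1350
40+: 1658 × 0.932 + 1140 × 0.597 = 1545 + 681 = 2226
Population now: 0–9=638, 10–19=298, 20–29=344, 30–39=1350, 40+=2226
[period 3]
Births: 1350 × 0.385 = 520
10–19: 638 × 0.966 = 616
20–29: 298 × 0.964 = 287
30–39: 344 × 0.953 = 328
40+: 1350 × 0.932 + 2226 × 0.597 = 1258 + 1329 = 2587
Population now: 0–9=520, 10–19=616, 20–29=287, 30–39=328, 40+=2587
Scenario B total after 3 periods: 4338
Difference B − A = 4338 − 4522 = -184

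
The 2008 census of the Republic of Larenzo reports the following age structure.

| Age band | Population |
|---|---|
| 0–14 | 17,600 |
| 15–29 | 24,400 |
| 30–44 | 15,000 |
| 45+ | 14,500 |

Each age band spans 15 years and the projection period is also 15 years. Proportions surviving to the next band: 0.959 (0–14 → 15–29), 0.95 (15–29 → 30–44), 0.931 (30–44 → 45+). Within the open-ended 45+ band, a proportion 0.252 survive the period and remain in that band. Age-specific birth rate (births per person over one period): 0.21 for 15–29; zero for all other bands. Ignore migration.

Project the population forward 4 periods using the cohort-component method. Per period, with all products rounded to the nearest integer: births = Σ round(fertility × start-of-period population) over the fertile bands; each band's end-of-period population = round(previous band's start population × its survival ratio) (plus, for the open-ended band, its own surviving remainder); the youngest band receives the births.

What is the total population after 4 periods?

After projecting period 1:
Births: 24400 * 0.21 = 5124
15–29: 17600 * 0.959 = 16878
30–44: 24400 * 0.95 = 23180
45+: 15000 * 0.931 + 14500 * 0.252 = 13965 + 3654 = 17619
Population now: 0–14=5124, 15–29=16878, 30–44=23180, 45+=17619
After projecting period 2:
Births: 16878 * 0.21 = 3544
15–29: 5124 * 0.959 = 4914
30–44: 16878 * 0.95 = 16034
45+: 23180 * 0.931 + 17619 * 0.252 = 21581 + 4440 = 26021
Population now: 0–14=3544, 15–29=4914, 30–44=16034, 45+=26021
After projecting period 3:
Births: 4914 * 0.21 = 1032
15–29: 3544 * 0.959 = 3399
30–44: 4914 * 0.95 = 4668
45+: 16034 * 0.931 + 26021 * 0.252 = 14928 + 6557 = 21485
Population now: 0–14=1032, 15–29=3399, 30–44=4668, 45+=21485
After projecting period 4:
Births: 3399 * 0.21 = 714
15–29: 1032 * 0.959 = 990
30–44: 3399 * 0.95 = 3229
45+: 4668 * 0.931 + 21485 * 0.252 = 4346 + 5414 = 9760
Population now: 0–14=714, 15–29=990, 30–44=3229, 45+=9760
Total after period 4: 714 + 990 + 3229 + 9760 = 14693

14693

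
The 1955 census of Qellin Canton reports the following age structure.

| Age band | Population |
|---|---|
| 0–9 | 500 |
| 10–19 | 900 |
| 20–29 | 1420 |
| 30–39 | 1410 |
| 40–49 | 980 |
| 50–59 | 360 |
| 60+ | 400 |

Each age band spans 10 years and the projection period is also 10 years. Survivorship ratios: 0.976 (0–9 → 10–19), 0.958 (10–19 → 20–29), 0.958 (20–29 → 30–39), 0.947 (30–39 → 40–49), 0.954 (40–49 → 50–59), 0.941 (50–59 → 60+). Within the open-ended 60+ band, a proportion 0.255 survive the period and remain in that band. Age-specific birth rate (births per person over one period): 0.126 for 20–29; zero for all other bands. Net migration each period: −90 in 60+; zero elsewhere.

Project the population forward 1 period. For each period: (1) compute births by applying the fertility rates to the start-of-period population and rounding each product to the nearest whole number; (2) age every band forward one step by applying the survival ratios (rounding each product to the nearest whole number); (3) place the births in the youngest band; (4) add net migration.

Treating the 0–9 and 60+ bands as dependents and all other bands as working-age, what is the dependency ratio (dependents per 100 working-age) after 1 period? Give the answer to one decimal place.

10.6

(Groups numbered youngest = 1 to oldest = 7.)
— Period 1 —
Births: 1420 × 0.126 = 179
Group 2: 500 × 0.976 = 488
Group 3: 900 × 0.958 = 862
Group 4: 1420 × 0.958 = 1360
Group 5: 1410 × 0.947 = 1335
Group 6: 980 × 0.954 = 935
Group 7: 360 × 0.941 + 400 × 0.255 = 339 + 102 = 441
Net migration: Group 7 − 90 → 351
→ [179, 488, 862, 1360, 1335, 935, 351]
Dependents (band 0–9 + band 60+) = 179 + 351 = 530; working-age = 4980; ratio = 530/4980 × 100 = 10.6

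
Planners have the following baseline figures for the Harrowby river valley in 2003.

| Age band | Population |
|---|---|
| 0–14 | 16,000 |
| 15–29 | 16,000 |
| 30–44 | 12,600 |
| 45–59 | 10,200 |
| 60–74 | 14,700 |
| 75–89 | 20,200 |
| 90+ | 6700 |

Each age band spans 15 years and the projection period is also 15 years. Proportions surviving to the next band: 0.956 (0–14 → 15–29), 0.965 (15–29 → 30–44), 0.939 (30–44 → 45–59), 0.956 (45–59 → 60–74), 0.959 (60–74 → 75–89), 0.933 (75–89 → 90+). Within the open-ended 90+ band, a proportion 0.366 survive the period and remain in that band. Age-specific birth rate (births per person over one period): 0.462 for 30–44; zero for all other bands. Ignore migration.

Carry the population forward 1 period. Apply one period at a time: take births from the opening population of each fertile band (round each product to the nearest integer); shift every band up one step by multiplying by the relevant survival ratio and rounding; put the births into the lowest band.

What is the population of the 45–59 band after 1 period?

11831

Let group 1 be 0–14 through group 7 = 90+.
Period 1.
Births: 12600 × 0.462 = 5821
Group 2: 16000 × 0.956 = 15296
Group 3: 16000 × 0.965 = 15440
Group 4: 12600 × 0.939 = 11831
Group 5: 10200 × 0.956 = 9751
Group 6: 14700 × 0.959 = 14097
Group 7: 20200 × 0.933 + 6700 × 0.366 = 18847 + 2452 = 21299
Population now: 0–14=5821, 15–29=15296, 30–44=15440, 45–59=11831, 60–74=9751, 75–89=14097, 90+=21299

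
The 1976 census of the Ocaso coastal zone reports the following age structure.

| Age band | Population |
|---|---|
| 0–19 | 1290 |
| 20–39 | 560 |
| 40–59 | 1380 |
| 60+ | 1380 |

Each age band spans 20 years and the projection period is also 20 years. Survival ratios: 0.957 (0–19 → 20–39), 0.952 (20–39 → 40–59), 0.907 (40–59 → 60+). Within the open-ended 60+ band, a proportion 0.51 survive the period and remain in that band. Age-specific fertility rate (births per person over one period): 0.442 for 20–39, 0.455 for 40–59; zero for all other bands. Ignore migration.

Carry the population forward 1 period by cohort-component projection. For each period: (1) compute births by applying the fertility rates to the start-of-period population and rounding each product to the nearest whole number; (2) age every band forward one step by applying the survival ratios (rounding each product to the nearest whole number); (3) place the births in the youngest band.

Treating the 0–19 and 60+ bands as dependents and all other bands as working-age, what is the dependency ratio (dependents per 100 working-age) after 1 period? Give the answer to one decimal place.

Call the bands 1 to 4, youngest first.
Period 1.
Births: 560 × 0.442 = 248 ; 1380 × 0.455 = 628 ⇒ total 876
Band 2: 1290 × 0.957 = 1235
Band 3: 560 × 0.952 = 533
Band 4: 1380 × 0.907 + 1380 × 0.51 = 1252 + 704 = 1956
Giving 876 / 1235 / 533 / 1956.
Dependents (band 0–19 + band 60+) = 876 + 1956 = 2832; working-age = 1768; ratio = 2832/1768 × 100 = 160.2

160.2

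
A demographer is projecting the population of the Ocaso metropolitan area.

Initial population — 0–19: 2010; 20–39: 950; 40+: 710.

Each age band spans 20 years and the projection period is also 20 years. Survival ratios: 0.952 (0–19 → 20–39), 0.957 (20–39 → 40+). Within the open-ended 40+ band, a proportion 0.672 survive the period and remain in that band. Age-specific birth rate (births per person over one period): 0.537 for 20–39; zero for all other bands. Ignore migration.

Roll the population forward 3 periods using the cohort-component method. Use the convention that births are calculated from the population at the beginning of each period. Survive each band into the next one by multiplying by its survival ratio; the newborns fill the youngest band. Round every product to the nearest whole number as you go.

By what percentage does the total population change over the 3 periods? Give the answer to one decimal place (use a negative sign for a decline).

-2.9

Numbering the groups 1..3 from youngest to oldest:
Period 1:
Births: 950 * 0.537 = 510
Group 2: 2010 * 0.952 = 1914
Group 3: 950 * 0.957 + 710 * 0.672 = 909 + 477 = 1386
→ [510, 1914, 1386]
Period 2:
Births: 1914 * 0.537 = 1028
Group 2: 510 * 0.952 = 486
Group 3: 1914 * 0.957 + 1386 * 0.672 = 1832 + 931 = 2763
→ [1028, 486, 2763]
Period 3:
Births: 486 * 0.537 = 261
Group 2: 1028 * 0.952 = 979
Group 3: 486 * 0.957 + 2763 * 0.672 = 465 + 1857 = 2322
→ [261, 979, 2322]
Total: 3670 → 3562; change = -108; percentage change = -2.9%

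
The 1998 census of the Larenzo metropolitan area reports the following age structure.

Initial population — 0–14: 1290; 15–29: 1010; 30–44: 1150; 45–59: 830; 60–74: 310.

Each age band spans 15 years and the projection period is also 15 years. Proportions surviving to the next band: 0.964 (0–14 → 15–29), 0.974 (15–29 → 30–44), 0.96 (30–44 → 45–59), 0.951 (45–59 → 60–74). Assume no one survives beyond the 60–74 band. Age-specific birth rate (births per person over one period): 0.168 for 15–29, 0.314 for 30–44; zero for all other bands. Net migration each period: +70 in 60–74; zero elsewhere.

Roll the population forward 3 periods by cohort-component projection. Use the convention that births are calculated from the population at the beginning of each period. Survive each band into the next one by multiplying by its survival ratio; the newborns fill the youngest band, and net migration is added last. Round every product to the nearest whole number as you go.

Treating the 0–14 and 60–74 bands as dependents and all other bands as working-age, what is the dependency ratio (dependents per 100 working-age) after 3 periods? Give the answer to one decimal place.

66.4

Period 1.
Births: 1010 * 0.168 = 170 ; 1150 * 0.314 = 361 → total 531
15–29: 1290 * 0.964 = 1244
30–44: 1010 * 0.974 = 984
45–59: 1150 * 0.96 = 1104
60–74: 830 * 0.951 = 789
Net migration: 60–74 + 70 → 859
→ [531, 1244, 984, 1104, 859]
Period 2.
Births: 1244 * 0.168 = 209 ; 984 * 0.314 = 309 → total 518
15–29: 531 * 0.964 = 512
30–44: 1244 * 0.974 = 1212
45–59: 984 * 0.96 = 945
60–74: 1104 * 0.951 = 1050
Net migration: 60–74 + 70 → 1120
→ [518, 512, 1212, 945, 1120]
Period 3.
Births: 512 * 0.168 = 86 ; 1212 * 0.314 = 381 → total 467
15–29: 518 * 0.964 = 499
30–44: 512 * 0.974 = 499
45–59: 1212 * 0.96 = 1164
60–74: 945 * 0.951 = 899
Net migration: 60–74 + 70 → 969
→ [467, 499, 499, 1164, 969]
Dependents (band 0–14 + band 60–74) = 467 + 969 = 1436; working-age = 2162; ratio = 1436/2162 × 100 = 66.4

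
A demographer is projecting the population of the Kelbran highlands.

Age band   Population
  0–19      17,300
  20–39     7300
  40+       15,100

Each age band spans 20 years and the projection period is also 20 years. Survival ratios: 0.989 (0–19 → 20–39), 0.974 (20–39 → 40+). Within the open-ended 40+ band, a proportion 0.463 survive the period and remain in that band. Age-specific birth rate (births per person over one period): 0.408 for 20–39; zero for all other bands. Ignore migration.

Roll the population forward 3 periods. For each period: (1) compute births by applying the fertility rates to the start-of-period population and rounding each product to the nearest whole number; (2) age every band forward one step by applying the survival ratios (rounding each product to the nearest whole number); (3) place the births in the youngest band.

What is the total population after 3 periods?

Call the groups 1 to 3, youngest first.
Period 1:
Births: 7300 × 0.408 = 2978
Group 2: 17300 × 0.989 = 17110
Group 3: 7300 × 0.974 + 15100 × 0.463 = 7110 + 6991 = 14101
Giving 2978 / 17110 / 14101.
Period 2:
Births: 17110 × 0.408 = 6981
Group 2: 2978 × 0.989 = 2945
Group 3: 17110 × 0.974 + 14101 × 0.463 = 16665 + 6529 = 23194
Giving 6981 / 2945 / 23194.
Period 3:
Births: 2945 × 0.408 = 1202
Group 2: 6981 × 0.989 = 6904
Group 3: 2945 × 0.974 + 23194 × 0.463 = 2868 + 10739 = 13607
Giving 1202 / 6904 / 13607.
Total after period 3: 1202 + 6904 + 13607 = 21713

21713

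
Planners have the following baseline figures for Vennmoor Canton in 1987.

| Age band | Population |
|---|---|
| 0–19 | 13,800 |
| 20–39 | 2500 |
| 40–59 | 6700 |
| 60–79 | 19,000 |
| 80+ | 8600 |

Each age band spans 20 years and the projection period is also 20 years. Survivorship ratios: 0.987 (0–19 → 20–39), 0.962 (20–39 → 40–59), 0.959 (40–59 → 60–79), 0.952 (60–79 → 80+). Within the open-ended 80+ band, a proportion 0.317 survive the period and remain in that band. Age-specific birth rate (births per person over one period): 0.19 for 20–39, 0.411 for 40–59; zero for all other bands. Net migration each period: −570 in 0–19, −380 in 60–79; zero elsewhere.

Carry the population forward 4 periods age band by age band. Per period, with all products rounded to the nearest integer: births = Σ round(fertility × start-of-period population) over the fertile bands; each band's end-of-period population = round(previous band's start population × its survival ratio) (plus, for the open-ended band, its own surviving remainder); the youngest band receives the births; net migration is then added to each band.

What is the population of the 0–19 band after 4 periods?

1031

[period 1]
Births: 2500 * 0.19 = 475  |  6700 * 0.411 = 2754 ⇒ total 3229
20–39: 13800 * 0.987 = 13621
40–59: 2500 * 0.962 = 2405
60–79: 6700 * 0.959 = 6425
80+: 19000 * 0.952 + 8600 * 0.317 = 18088 + 2726 = 20814
Net migration: 0–19 − 570 → 2659; 60–79 − 380 → 6045
Population now: 0–19=2659, 20–39=13621, 40–59=2405, 60–79=6045, 80+=20814
[period 2]
Births: 13621 * 0.19 = 2588  |  2405 * 0.411 = 988 ⇒ total 3576
20–39: 2659 * 0.987 = 2624
40–59: 13621 * 0.962 = 13103
60–79: 2405 * 0.959 = 2306
80+: 6045 * 0.952 + 20814 * 0.317 = 5755 + 6598 = 12353
Net migration: 0–19 − 570 → 3006; 60–79 − 380 → 1926
Population now: 0–19=3006, 20–39=2624, 40–59=13103, 60–79=1926, 80+=12353
[period 3]
Births: 2624 * 0.19 = 499  |  13103 * 0.411 = 5385 ⇒ total 5884
20–39: 3006 * 0.987 = 2967
40–59: 2624 * 0.962 = 2524
60–79: 13103 * 0.959 = 12566
80+: 1926 * 0.952 + 12353 * 0.317 = 1834 + 3916 = 5750
Net migration: 0–19 − 570 → 5314; 60–79 − 380 → 12186
Population now: 0–19=5314, 20–39=2967, 40–59=2524, 60–79=12186, 80+=5750
[period 4]
Births: 2967 * 0.19 = 564  |  2524 * 0.411 = 1037 ⇒ total 1601
20–39: 5314 * 0.987 = 5245
40–59: 2967 * 0.962 = 2854
60–79: 2524 * 0.959 = 2421
80+: 12186 * 0.952 + 5750 * 0.317 = 11601 + 1823 = 13424
Net migration: 0–19 − 570 → 1031; 60–79 − 380 → 2041
Population now: 0–19=1031, 20–39=5245, 40–59=2854, 60–79=2041, 80+=13424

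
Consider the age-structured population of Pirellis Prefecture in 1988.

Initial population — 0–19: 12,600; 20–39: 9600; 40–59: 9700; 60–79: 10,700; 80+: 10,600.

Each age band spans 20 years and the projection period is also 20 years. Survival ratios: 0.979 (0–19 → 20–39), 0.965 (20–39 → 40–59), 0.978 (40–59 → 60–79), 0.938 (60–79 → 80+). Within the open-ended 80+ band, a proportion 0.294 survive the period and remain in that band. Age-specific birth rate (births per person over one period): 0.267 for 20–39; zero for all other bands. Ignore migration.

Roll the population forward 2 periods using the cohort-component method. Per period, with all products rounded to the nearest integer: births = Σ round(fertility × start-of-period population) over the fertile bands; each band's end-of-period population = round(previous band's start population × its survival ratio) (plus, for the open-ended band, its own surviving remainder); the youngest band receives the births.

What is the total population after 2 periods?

39531

[period 1]
Births: 9600 × 0.267 = 2563
20–39: 12600 × 0.979 = 12335
40–59: 9600 × 0.965 = 9264
60–79: 9700 × 0.978 = 9487
80+: 10700 × 0.938 + 10600 × 0.294 = 10037 + 3116 = 13153
End of period: [2563, 12335, 9264, 9487, 13153]
[period 2]
Births: 12335 × 0.267 = 3293
20–39: 2563 × 0.979 = 2509
40–59: 12335 × 0.965 = 11903
60–79: 9264 × 0.978 = 9060
80+: 9487 × 0.938 + 13153 × 0.294 = 8899 + 3867 = 12766
End of period: [3293, 2509, 11903, 9060, 12766]
Total after period 2: 3293 + 2509 + 11903 + 9060 + 12766 = 39531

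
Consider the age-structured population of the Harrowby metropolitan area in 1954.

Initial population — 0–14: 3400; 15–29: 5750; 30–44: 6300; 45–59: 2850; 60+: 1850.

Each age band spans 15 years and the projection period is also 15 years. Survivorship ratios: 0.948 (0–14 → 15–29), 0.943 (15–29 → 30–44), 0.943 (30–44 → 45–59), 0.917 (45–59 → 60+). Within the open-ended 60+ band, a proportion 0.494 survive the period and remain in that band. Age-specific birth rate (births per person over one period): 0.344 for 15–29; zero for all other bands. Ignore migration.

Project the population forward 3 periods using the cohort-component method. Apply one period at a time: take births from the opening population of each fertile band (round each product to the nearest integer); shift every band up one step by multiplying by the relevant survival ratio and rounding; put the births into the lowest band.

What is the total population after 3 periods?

Period 1.
Births: 5750 × 0.344 = 1978
15–29: 3400 × 0.948 = 3223
30–44: 5750 × 0.943 = 5422
45–59: 6300 × 0.943 = 5941
60+: 2850 × 0.917 + 1850 × 0.494 = 2613 + 914 = 3527
Population now: 0–14=1978, 15–29=3223, 30–44=5422, 45–59=5941, 60+=3527
Period 2.
Births: 3223 × 0.344 = 1109
15–29: 1978 × 0.948 = 1875
30–44: 3223 × 0.943 = 3039
45–59: 5422 × 0.943 = 5113
60+: 5941 × 0.917 + 3527 × 0.494 = 5448 + 1742 = 7190
Population now: 0–14=1109, 15–29=1875, 30–44=3039, 45–59=5113, 60+=7190
Period 3.
Births: 1875 × 0.344 = 645
15–29: 1109 × 0.948 = 1051
30–44: 1875 × 0.943 = 1768
45–59: 3039 × 0.943 = 2866
60+: 5113 × 0.917 + 7190 × 0.494 = 4689 + 3552 = 8241
Population now: 0–14=645, 15–29=1051, 30–44=1768, 45–59=2866, 60+=8241
Total after period 3: 645 + 1051 + 1768 + 2866 + 8241 = 14571

14571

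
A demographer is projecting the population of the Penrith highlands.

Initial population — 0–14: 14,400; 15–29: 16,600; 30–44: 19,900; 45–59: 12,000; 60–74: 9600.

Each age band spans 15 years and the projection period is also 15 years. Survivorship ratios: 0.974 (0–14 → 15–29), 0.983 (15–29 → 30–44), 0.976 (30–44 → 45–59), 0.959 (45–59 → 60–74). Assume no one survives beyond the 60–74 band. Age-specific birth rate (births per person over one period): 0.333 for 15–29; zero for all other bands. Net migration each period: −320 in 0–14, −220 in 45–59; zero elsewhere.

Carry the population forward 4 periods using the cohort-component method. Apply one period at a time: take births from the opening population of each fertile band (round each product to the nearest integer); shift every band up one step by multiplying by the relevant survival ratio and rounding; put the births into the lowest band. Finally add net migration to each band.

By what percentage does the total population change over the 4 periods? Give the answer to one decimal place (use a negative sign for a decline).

Call the groups 1 to 5, youngest first.
— Period 1 —
Births: 16600 * 0.333 = 5528
Group 2: 14400 * 0.974 = 14026
Group 3: 16600 * 0.983 = 16318
Group 4: 19900 * 0.976 = 19422
Group 5: 12000 * 0.959 = 11508
Net migration: Group 1 − 320 → 5208; Group 4 − 220 → 19202
Population now: 0–14=5208, 15–29=14026, 30–44=16318, 45–59=19202, 60–74=11508
— Period 2 —
Births: 14026 * 0.333 = 4671
Group 2: 5208 * 0.974 = 5073
Group 3: 14026 * 0.983 = 13788
Group 4: 16318 * 0.976 = 15926
Group 5: 19202 * 0.959 = 18415
Net migration: Group 1 − 320 → 4351; Group 4 − 220 → 15706
Population now: 0–14=4351, 15–29=5073, 30–44=13788, 45–59=15706, 60–74=18415
— Period 3 —
Births: 5073 * 0.333 = 1689
Group 2: 4351 * 0.974 = 4238
Group 3: 5073 * 0.983 = 4987
Group 4: 13788 * 0.976 = 13457
Group 5: 15706 * 0.959 = 15062
Net migration: Group 1 − 320 → 1369; Group 4 − 220 → 13237
Population now: 0–14=1369, 15–29=4238, 30–44=4987, 45–59=13237, 60–74=15062
— Period 4 —
Births: 4238 * 0.333 = 1411
Group 2: 1369 * 0.974 = 1333
Group 3: 4238 * 0.983 = 4166
Group 4: 4987 * 0.976 = 4867
Group 5: 13237 * 0.959 = 12694
Net migration: Group 1 − 320 → 1091; Group 4 − 220 → 4647
Population now: 0–14=1091, 15–29=1333, 30–44=4166, 45–59=4647, 60–74=12694
Total: 72500 → 23931; change = -48569; percentage change = -67.0%

-67.0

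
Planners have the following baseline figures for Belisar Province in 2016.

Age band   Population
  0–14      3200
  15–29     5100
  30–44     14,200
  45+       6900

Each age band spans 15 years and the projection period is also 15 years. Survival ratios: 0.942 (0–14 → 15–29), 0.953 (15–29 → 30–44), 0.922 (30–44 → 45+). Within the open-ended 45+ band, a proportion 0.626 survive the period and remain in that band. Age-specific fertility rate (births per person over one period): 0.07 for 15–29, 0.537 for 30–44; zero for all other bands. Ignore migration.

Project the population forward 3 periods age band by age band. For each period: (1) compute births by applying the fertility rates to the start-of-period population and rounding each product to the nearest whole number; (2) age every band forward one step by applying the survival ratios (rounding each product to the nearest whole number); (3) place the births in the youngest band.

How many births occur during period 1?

7982

Numbering the bands 1..4 from youngest to oldest:
— Period 1 —
Births: 5100 × 0.07 = 357  |  14200 × 0.537 = 7625 → 7982
Band 2: 3200 × 0.942 = 3014
Band 3: 5100 × 0.953 = 4860
Band 4: 14200 × 0.922 + 6900 × 0.626 = 13092 + 4319 = 17411
End of period: [7982, 3014, 4860, 17411]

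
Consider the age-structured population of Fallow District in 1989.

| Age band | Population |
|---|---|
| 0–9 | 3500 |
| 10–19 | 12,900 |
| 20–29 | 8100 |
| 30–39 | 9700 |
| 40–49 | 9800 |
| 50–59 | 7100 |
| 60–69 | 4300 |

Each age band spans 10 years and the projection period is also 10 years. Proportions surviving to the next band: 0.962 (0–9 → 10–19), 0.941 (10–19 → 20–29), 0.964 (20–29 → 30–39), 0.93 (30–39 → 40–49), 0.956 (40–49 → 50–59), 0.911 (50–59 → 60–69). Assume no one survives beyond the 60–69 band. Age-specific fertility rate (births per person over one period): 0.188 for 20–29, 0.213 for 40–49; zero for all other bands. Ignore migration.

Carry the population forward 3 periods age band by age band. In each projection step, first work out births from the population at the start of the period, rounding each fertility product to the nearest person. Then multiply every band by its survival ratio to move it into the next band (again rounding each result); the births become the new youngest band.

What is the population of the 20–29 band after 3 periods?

3268

After projecting period 1:
Births: 8100 * 0.188 = 1523 ; 9800 * 0.213 = 2087 ⇒ total 3610
10–19: 3500 * 0.962 = 3367
20–29: 12900 * 0.941 = 12139
30–39: 8100 * 0.964 = 7808
40–49: 9700 * 0.93 = 9021
50–59: 9800 * 0.956 = 9369
60–69: 7100 * 0.911 = 6468
→ [3610, 3367, 12139, 7808, 9021, 9369, 6468]
After projecting period 2:
Births: 12139 * 0.188 = 2282 ; 9021 * 0.213 = 1921 ⇒ total 4203
10–19: 3610 * 0.962 = 3473
20–29: 3367 * 0.941 = 3168
30–39: 12139 * 0.964 = 11702
40–49: 7808 * 0.93 = 7261
50–59: 9021 * 0.956 = 8624
60–69: 9369 * 0.911 = 8535
→ [4203, 3473, 3168, 11702, 7261, 8624, 8535]
After projecting period 3:
Births: 3168 * 0.188 = 596 ; 7261 * 0.213 = 1547 ⇒ total 2143
10–19: 4203 * 0.962 = 4043
20–29: 3473 * 0.941 = 3268
30–39: 3168 * 0.964 = 3054
40–49: 11702 * 0.93 = 10883
50–59: 7261 * 0.956 = 6942
60–69: 8624 * 0.911 = 7856
→ [2143, 4043, 3268, 3054, 10883, 6942, 7856]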